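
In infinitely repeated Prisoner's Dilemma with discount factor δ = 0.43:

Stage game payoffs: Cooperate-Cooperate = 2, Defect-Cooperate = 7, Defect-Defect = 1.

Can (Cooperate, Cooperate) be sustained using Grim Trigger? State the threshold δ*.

δ* = 0.8333; since δ = 0.43 < 0.8333, cooperation cannot be sustained

Work:
For Grim Trigger:
Cooperate forever: 2/(1-δ)
Defect then punished: 7 + 1·δ/(1-δ)
Need: 2/(1-δ) ≥ 7 + 1·δ/(1-δ)
Solving: δ ≥ (T-R)/(T-P) = (7-2)/(7-1) = 0.8333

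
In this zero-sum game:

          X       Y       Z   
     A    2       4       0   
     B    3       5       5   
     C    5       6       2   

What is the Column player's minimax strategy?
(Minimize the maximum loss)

Column should play X or Z (all achieve the minimum), value = 5

Work:
Column player minimizes Row's maximum payoff:
Column X: max payoff to Row = 5
Column Y: max payoff to Row = 6
Column Z: max payoff to Row = 5
Minimum is 5, achieved by columns X, Z (tied).
Each of X or Z is a minimax strategy.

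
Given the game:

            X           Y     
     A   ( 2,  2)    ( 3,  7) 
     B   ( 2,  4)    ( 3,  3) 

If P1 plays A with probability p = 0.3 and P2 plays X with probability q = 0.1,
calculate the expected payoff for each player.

E[P1] = 2.9, E[P2] = 4.12

Work:
E[P1] = p·q·π₁(A,X) + p·(1-q)·π₁(A,Y) + (1-p)·q·π₁(B,X) + (1-p)·(1-q)·π₁(B,Y)
= 0.3·0.1·2 + 0.3·0.9·3 + 0.7·0.1·2 + 0.7·0.9·3
= 2.9

E[P2] = 4.12 (similar calculation)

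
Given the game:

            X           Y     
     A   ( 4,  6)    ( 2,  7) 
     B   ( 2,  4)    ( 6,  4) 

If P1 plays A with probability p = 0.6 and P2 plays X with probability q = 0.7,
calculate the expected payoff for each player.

E[P1] = 3.32, E[P2] = 5.38

Work:
E[P1] = p·q·π₁(A,X) + p·(1-q)·π₁(A,Y) + (1-p)·q·π₁(B,X) + (1-p)·(1-q)·π₁(B,Y)
= 0.6·0.7·4 + 0.6·0.3·2 + 0.4·0.7·2 + 0.4·0.3·6
= 3.32

E[P2] = 5.38 (similar calculation)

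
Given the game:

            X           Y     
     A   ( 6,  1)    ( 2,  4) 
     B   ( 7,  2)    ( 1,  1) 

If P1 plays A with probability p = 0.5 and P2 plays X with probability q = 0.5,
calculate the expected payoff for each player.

E[P1] = 4.0, E[P2] = 2.0

Work:
E[P1] = p·q·π₁(A,X) + p·(1-q)·π₁(A,Y) + (1-p)·q·π₁(B,X) + (1-p)·(1-q)·π₁(B,Y)
= 0.5·0.5·6 + 0.5·0.5·2 + 0.5·0.5·7 + 0.5·0.5·1
= 4.0

E[P2] = 2.0 (similar calculation)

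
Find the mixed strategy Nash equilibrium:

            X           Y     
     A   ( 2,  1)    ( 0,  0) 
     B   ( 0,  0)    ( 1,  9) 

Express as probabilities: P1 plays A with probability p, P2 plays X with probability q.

p = 0.9, q = 0.3333

Work:
Find probabilities that make opponent indifferent:
P2 chooses q to make P1 indifferent between A and B
P1 chooses p to make P2 indifferent between X and Y
Mixed NE: P1 plays (A: 0.9, B: 0.1), P2 plays (X: 0.3333, Y: 0.6667)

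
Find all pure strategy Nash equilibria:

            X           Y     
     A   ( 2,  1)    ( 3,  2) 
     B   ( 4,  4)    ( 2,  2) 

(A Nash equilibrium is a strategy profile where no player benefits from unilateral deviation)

Nash equilibrium: (A, Y), (B, X)

Work:
Best responses:
  P1 vs X: payoffs [2, 4] → best response B (payoff 4)
  P1 vs Y: payoffs [3, 2] → best response A (payoff 3)
  P2 vs A: payoffs [1, 2] → best response Y (payoff 2)
  P2 vs B: payoffs [4, 2] → best response X (payoff 4)
Mutual best responses: (A,Y), (B,X) → Nash equilibria.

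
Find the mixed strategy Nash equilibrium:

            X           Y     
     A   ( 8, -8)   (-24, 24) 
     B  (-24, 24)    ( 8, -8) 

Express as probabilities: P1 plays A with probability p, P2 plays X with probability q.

p = 0.5, q = 0.5

Work:
Find probabilities that make opponent indifferent:
P2 chooses q to make P1 indifferent between A and B
P1 chooses p to make P2 indifferent between X and Y
Mixed NE: P1 plays (A: 0.5, B: 0.5), P2 plays (X: 0.5, Y: 0.5)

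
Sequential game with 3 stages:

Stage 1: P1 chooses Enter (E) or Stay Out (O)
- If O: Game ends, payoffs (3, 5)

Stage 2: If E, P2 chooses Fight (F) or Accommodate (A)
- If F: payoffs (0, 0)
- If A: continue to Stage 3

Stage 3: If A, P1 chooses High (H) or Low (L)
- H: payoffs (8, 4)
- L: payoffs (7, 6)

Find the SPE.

SPE: (E, A, H); Outcome (8, 4)

Work:
Stage 3: P1 chooses H (8 vs 7)
Stage 2: P2: F->0, A->4 (anticipating H). Choose A
Stage 1: P1: O->3, E->8 (anticipating A, H). Choose E
SPE path: E -> A -> H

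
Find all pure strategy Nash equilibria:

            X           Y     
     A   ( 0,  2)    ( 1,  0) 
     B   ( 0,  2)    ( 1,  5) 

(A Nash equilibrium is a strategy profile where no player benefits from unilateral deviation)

Nash equilibrium: (A, X), (B, Y)

Work:
Best responses:
  P1 vs X: payoffs [0, 0] → best response A/B (payoff 0)
  P1 vs Y: payoffs [1, 1] → best response A/B (payoff 1)
  P2 vs A: payoffs [2, 0] → best response X (payoff 2)
  P2 vs B: payoffs [2, 5] → best response Y (payoff 5)
Mutual best responses: (A,X), (B,Y) → Nash equilibria.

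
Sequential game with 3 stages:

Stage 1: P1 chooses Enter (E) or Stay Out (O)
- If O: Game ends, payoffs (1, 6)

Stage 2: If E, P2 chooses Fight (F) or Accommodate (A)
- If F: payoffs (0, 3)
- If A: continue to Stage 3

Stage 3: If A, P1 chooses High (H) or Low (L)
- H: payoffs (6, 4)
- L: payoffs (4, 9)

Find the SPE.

SPE: (E, A, H); Outcome (6, 4)

Work:
Stage 3: P1 chooses H (6 vs 4)
Stage 2: P2: F->3, A->4 (anticipating H). Choose A
Stage 1: P1: O->1, E->6 (anticipating A, H). Choose E
SPE path: E -> A -> H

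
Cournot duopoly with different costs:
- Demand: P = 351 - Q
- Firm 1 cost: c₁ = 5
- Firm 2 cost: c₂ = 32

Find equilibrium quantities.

q₁* = 124.33, q₂* = 97.33

Work:
Reaction: q₁ = (351 - 5 - q₂)/2
Reaction: q₂ = (351 - 32 - q₁)/2
Solve simultaneously:
q₁* = (351 - 2×5 + 32)/3 = 124.33
q₂* = (351 - 2×32 + 5)/3 = 97.33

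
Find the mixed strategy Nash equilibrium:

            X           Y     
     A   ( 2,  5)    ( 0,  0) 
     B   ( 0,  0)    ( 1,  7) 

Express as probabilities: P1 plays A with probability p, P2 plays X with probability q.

p = 0.5833, q = 0.3333

Work:
Find probabilities that make opponent indifferent:
P2 chooses q to make P1 indifferent between A and B
P1 chooses p to make P2 indifferent between X and Y
Mixed NE: P1 plays (A: 0.5833, B: 0.4167), P2 plays (X: 0.3333, Y: 0.6667)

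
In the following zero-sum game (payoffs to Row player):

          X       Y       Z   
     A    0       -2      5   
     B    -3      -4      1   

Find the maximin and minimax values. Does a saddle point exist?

Maximin = -2, Minimax = -2, Saddle: True

Work:
Row minimums: [-2, -4] → maximin = -2
Column maximums: [0, -2, 5] → minimax = -2
Saddle point exists! Game value = -2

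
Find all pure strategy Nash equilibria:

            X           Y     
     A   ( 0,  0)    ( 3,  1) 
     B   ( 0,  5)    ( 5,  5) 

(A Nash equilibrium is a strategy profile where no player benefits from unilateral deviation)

Nash equilibrium: (B, X), (B, Y)

Work:
Best responses:
  P1 vs X: payoffs [0, 0] → best response A/B (payoff 0)
  P1 vs Y: payoffs [3, 5] → best response B (payoff 5)
  P2 vs A: payoffs [0, 1] → best response Y (payoff 1)
  P2 vs B: payoffs [5, 5] → best response X/Y (payoff 5)
Mutual best responses: (B,X), (B,Y) → Nash equilibria.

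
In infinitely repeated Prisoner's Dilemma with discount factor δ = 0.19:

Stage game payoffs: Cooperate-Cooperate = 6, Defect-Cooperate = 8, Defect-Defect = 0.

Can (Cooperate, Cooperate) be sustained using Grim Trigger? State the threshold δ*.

δ* = 0.25; since δ = 0.19 < 0.25, cooperation cannot be sustained

Work:
For Grim Trigger:
Cooperate forever: 6/(1-δ)
Defect then punished: 8 + 0·δ/(1-δ)
Need: 6/(1-δ) ≥ 8 + 0·δ/(1-δ)
Solving: δ ≥ (T-R)/(T-P) = (8-6)/(8-0) = 0.25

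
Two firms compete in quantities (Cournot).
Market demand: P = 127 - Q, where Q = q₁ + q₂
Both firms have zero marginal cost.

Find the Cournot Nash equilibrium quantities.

q₁* = q₂* = 42.33; P* = 42.33

Work:
Profit: π_i = P·q_i = (a - q_i - q_j)·q_i
FOC: ∂π_i/∂q_i = a - 2q_i - q_j = 0
Reaction function: q_i = (127 - q_j)/2
Symmetry: q* = 127/3 = 42.33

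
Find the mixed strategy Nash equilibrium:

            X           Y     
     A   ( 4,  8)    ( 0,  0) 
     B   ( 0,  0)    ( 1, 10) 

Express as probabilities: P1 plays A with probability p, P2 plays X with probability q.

p = 0.5556, q = 0.2

Work:
Find probabilities that make opponent indifferent:
P2 chooses q to make P1 indifferent between A and B
P1 chooses p to make P2 indifferent between X and Y
Mixed NE: P1 plays (A: 0.5556, B: 0.4444), P2 plays (X: 0.2, Y: 0.8)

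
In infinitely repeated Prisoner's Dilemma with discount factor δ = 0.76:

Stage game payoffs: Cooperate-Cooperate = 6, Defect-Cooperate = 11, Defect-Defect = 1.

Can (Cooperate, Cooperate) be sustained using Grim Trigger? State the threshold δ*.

δ* = 0.5; since δ = 0.76 ≥ 0.5, cooperation can be sustained

Work:
For Grim Trigger:
Cooperate forever: 6/(1-δ)
Defect then punished: 11 + 1·δ/(1-δ)
Need: 6/(1-δ) ≥ 11 + 1·δ/(1-δ)
Solving: δ ≥ (T-R)/(T-P) = (11-6)/(11-1) = 0.5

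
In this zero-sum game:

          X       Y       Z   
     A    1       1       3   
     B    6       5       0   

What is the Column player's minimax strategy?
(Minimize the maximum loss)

Column should play Z, value = 3

Work:
Column player minimizes Row's maximum payoff:
Column X: max payoff to Row = 6
Column Y: max payoff to Row = 5
Column Z: max payoff to Row = 3
Minimum is 3, achieved by column Z.
Minimax strategy: Z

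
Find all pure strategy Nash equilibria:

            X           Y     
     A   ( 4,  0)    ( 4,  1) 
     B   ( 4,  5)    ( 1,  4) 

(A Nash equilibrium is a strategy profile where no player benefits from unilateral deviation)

Nash equilibrium: (A, Y), (B, X)

Work:
Best responses:
  P1 vs X: payoffs [4, 4] → best response A/B (payoff 4)
  P1 vs Y: payoffs [4, 1] → best response A (payoff 4)
  P2 vs A: payoffs [0, 1] → best response Y (payoff 1)
  P2 vs B: payoffs [5, 4] → best response X (payoff 5)
Mutual best responses: (A,Y), (B,X) → Nash equilibria.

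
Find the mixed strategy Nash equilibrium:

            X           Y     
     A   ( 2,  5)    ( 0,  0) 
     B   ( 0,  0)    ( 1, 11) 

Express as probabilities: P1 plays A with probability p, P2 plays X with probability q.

p = 0.6875, q = 0.3333

Work:
Find probabilities that make opponent indifferent:
P2 chooses q to make P1 indifferent between A and B
P1 chooses p to make P2 indifferent between X and Y
Mixed NE: P1 plays (A: 0.6875, B: 0.3125), P2 plays (X: 0.3333, Y: 0.6667)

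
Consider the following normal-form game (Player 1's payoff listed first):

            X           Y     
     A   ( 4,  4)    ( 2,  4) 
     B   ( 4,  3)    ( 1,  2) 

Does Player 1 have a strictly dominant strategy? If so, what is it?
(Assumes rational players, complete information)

No strictly dominant strategy exists for Player 1

Work:
A strategy strictly dominates another if it gives a strictly higher payoff against every opponent action. Compare each pair of P1's strategies column-by-column:
  A vs B: [4 vs 4, 2 vs 1] → A does not strictly dominate B (column X: 4 ≤ 4)
  B vs A: [4 vs 4, 1 vs 2] → B does not strictly dominate A (column X: 4 ≤ 4)
No single strategy strictly dominates all others → no strictly dominant strategy.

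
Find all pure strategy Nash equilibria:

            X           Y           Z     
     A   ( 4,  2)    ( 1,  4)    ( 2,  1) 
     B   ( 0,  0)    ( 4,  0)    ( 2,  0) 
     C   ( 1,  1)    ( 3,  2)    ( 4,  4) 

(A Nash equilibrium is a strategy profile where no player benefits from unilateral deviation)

Nash equilibrium: (B, Y), (C, Z)

Work:
Best responses:
  P1 vs X: payoffs [4, 0, 1] → best response A (payoff 4)
  P1 vs Y: payoffs [1, 4, 3] → best response B (payoff 4)
  P1 vs Z: payoffs [2, 2, 4] → best response C (payoff 4)
  P2 vs A: payoffs [2, 4, 1] → best response Y (payoff 4)
  P2 vs B: payoffs [0, 0, 0] → best response X/Y/Z (payoff 0)
  P2 vs C: payoffs [1, 2, 4] → best response Z (payoff 4)
Mutual best responses: (B,Y), (C,Z) → Nash equilibria.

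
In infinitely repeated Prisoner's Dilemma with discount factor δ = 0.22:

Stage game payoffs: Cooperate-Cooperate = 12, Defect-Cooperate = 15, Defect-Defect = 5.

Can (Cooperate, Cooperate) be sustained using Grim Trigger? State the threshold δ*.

δ* = 0.3; since δ = 0.22 < 0.3, cooperation cannot be sustained

Work:
For Grim Trigger:
Cooperate forever: 12/(1-δ)
Defect then punished: 15 + 5·δ/(1-δ)
Need: 12/(1-δ) ≥ 15 + 5·δ/(1-δ)
Solving: δ ≥ (T-R)/(T-P) = (15-12)/(15-5) = 0.3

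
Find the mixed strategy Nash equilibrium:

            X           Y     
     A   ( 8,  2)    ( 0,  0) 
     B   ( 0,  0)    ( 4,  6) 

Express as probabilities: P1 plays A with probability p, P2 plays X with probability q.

p = 0.75, q = 0.3333

Work:
Find probabilities that make opponent indifferent:
P2 chooses q to make P1 indifferent between A and B
P1 chooses p to make P2 indifferent between X and Y
Mixed NE: P1 plays (A: 0.75, B: 0.25), P2 plays (X: 0.3333, Y: 0.6667)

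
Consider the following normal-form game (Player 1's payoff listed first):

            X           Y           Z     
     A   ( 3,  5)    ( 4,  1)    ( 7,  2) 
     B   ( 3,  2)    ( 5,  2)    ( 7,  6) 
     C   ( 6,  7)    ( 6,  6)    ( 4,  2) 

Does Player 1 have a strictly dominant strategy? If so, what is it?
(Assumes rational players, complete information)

No strictly dominant strategy exists for Player 1

Work:
A strategy strictly dominates another if it gives a strictly higher payoff against every opponent action. Compare each pair of P1's strategies column-by-column:
  A vs B: [3 vs 3, 4 vs 5, 7 vs 7] → A does not strictly dominate B (column X: 3 ≤ 3)
  A vs C: [3 vs 6, 4 vs 6, 7 vs 4] → A does not strictly dominate C (column X: 3 ≤ 6)
  B vs A: [3 vs 3, 5 vs 4, 7 vs 7] → B does not strictly dominate A (column X: 3 ≤ 3)
  B vs C: [3 vs 6, 5 vs 6, 7 vs 4] → B does not strictly dominate C (column X: 3 ≤ 6)
  C vs A: [6 vs 3, 6 vs 4, 4 vs 7] → C does not strictly dominate A (column Z: 4 ≤ 7)
  C vs B: [6 vs 3, 6 vs 5, 4 vs 7] → C does not strictly dominate B (column Z: 4 ≤ 7)
No single strategy strictly dominates all others → no strictly dominant strategy.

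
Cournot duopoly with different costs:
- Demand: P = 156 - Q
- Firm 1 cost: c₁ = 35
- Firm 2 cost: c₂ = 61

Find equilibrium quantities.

q₁* = 49.0, q₂* = 23.0

Work:
Reaction: q₁ = (156 - 35 - q₂)/2
Reaction: q₂ = (156 - 61 - q₁)/2
Solve simultaneously:
q₁* = (156 - 2×35 + 61)/3 = 49.0
q₂* = (156 - 2×61 + 35)/3 = 23.0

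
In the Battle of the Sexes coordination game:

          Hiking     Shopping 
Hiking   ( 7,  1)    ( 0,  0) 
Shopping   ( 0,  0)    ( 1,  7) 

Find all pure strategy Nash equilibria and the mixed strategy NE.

Pure NE: (Hiking, Hiking) and (Shopping, Shopping); Mixed NE: p = 0.875, q = 0.125

Work:
Check pure NE:
(Hiking, Hiking): (7, 1) - no unilateral deviation beneficial
(Shopping, Shopping): (1, 7) - no unilateral deviation beneficial
Mixed NE: P1 plays Hiking with p = 0.875, P2 plays Hiking with q = 0.125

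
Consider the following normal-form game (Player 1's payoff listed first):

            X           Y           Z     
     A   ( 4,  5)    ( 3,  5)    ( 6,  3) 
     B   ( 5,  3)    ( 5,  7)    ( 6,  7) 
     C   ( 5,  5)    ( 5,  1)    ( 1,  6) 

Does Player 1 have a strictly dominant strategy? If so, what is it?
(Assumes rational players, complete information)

No strictly dominant strategy exists for Player 1

Work:
A strategy strictly dominates another if it gives a strictly higher payoff against every opponent action. Compare each pair of P1's strategies column-by-column:
  A vs B: [4 vs 5, 3 vs 5, 6 vs 6] → A does not strictly dominate B (column X: 4 ≤ 5)
  A vs C: [4 vs 5, 3 vs 5, 6 vs 1] → A does not strictly dominate C (column X: 4 ≤ 5)
  B vs A: [5 vs 4, 5 vs 3, 6 vs 6] → B does not strictly dominate A (column Z: 6 ≤ 6)
  B vs C: [5 vs 5, 5 vs 5, 6 vs 1] → B does not strictly dominate C (column X: 5 ≤ 5)
  C vs A: [5 vs 4, 5 vs 3, 1 vs 6] → C does not strictly dominate A (column Z: 1 ≤ 6)
  C vs B: [5 vs 5, 5 vs 5, 1 vs 6] → C does not strictly dominate B (column X: 5 ≤ 5)
No single strategy strictly dominates all others → no strictly dominant strategy.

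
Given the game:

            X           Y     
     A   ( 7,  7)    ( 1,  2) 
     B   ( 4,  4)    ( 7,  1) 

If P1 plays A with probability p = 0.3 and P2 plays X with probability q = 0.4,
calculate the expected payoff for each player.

E[P1] = 5.08, E[P2] = 2.74

Work:
E[P1] = p·q·π₁(A,X) + p·(1-q)·π₁(A,Y) + (1-p)·q·π₁(B,X) + (1-p)·(1-q)·π₁(B,Y)
= 0.3·0.4·7 + 0.3·0.6·1 + 0.7·0.4·4 + 0.7·0.6·7
= 5.08

E[P2] = 2.74 (similar calculation)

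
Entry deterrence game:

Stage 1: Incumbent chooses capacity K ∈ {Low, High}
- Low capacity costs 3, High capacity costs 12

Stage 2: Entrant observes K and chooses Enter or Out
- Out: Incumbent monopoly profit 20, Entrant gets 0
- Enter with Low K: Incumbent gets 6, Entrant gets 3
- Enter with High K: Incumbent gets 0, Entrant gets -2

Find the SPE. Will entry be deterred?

SPE: (High, Enter|Low, Out|High); Entry deterred. Incumbent net profit = 8

Work:
After Low K: Entrant enters (3 > 0)
After High K: Entrant stays out (-2 < 0)
Incumbent: Low → 6−3=3, High → 20−12=8
Incumbent chooses High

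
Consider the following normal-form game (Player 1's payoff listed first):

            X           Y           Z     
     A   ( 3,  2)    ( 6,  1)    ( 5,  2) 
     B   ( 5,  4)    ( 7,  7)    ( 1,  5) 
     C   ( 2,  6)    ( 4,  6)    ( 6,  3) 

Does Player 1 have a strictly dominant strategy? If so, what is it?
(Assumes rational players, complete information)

No strictly dominant strategy exists for Player 1

Work:
A strategy strictly dominates another if it gives a strictly higher payoff against every opponent action. Compare each pair of P1's strategies column-by-column:
  A vs B: [3 vs 5, 6 vs 7, 5 vs 1] → A does not strictly dominate B (column X: 3 ≤ 5)
  A vs C: [3 vs 2, 6 vs 4, 5 vs 6] → A does not strictly dominate C (column Z: 5 ≤ 6)
  B vs A: [5 vs 3, 7 vs 6, 1 vs 5] → B does not strictly dominate A (column Z: 1 ≤ 5)
  B vs C: [5 vs 2, 7 vs 4, 1 vs 6] → B does not strictly dominate C (column Z: 1 ≤ 6)
  C vs A: [2 vs 3, 4 vs 6, 6 vs 5] → C does not strictly dominate A (column X: 2 ≤ 3)
  C vs B: [2 vs 5, 4 vs 7, 6 vs 1] → C does not strictly dominate B (column X: 2 ≤ 5)
No single strategy strictly dominates all others → no strictly dominant strategy.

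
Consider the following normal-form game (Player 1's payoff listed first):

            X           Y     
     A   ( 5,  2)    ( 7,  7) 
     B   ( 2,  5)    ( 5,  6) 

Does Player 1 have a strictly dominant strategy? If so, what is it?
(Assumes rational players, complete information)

Yes, Player 1's strictly dominant strategy is A

Work:
A strategy strictly dominates another if it gives a strictly higher payoff against every opponent action. Compare each pair of P1's strategies column-by-column:
  A vs B: [5 vs 2, 7 vs 5] → A strictly dominates B
  B vs A: [2 vs 5, 5 vs 7] → B does not strictly dominate A (column X: 2 ≤ 5)
A strictly dominates every other strategy → strictly dominant.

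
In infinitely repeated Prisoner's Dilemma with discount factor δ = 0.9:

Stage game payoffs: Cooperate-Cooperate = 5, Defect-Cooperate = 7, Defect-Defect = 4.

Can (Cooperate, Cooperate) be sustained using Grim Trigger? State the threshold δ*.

δ* = 0.6667; since δ = 0.9 ≥ 0.6667, cooperation can be sustained

Work:
For Grim Trigger:
Cooperate forever: 5/(1-δ)
Defect then punished: 7 + 4·δ/(1-δ)
Need: 5/(1-δ) ≥ 7 + 4·δ/(1-δ)
Solving: δ ≥ (T-R)/(T-P) = (7-5)/(7-4) = 0.6667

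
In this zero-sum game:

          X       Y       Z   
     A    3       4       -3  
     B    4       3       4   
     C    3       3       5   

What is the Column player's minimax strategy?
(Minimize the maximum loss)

Column should play X or Y (all achieve the minimum), value = 4

Work:
Column player minimizes Row's maximum payoff:
Column X: max payoff to Row = 4
Column Y: max payoff to Row = 4
Column Z: max payoff to Row = 5
Minimum is 4, achieved by columns X, Y (tied).
Each of X or Y is a minimax strategy.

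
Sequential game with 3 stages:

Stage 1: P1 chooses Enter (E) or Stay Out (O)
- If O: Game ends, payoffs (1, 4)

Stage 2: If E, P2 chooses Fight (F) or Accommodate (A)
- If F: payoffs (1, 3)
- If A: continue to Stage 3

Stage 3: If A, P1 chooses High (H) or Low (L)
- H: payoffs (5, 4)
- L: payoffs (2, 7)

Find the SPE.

SPE: (E, A, H); Outcome (5, 4)

Work:
Stage 3: P1 chooses H (5 vs 2)
Stage 2: P2: F->3, A->4 (anticipating H). Choose A
Stage 1: P1: O->1, E->5 (anticipating A, H). Choose E
SPE path: E -> A -> H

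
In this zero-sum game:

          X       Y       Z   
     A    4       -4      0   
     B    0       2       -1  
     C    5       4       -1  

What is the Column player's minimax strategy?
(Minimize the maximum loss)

Column should play Z, value = 0

Work:
Column player minimizes Row's maximum payoff:
Column X: max payoff to Row = 5
Column Y: max payoff to Row = 4
Column Z: max payoff to Row = 0
Minimum is 0, achieved by column Z.
Minimax strategy: Z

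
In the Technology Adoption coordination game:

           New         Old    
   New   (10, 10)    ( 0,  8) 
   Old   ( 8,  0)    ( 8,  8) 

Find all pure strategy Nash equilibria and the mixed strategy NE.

Pure NE: (New, New) and (Old, Old); Mixed NE: p = 0.8, q = 0.8

Work:
Check pure NE:
(New, New): (10, 10) - no unilateral deviation beneficial
(Old, Old): (8, 8) - no unilateral deviation beneficial
Mixed NE: P1 plays New with p = 0.8, P2 plays New with q = 0.8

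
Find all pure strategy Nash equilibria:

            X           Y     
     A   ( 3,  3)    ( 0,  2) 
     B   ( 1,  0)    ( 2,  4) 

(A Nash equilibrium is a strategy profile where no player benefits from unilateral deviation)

Nash equilibrium: (A, X), (B, Y)

Work:
Best responses:
  P1 vs X: payoffs [3, 1] → best response A (payoff 3)
  P1 vs Y: payoffs [0, 2] → best response B (payoff 2)
  P2 vs A: payoffs [3, 2] → best response X (payoff 3)
  P2 vs B: payoffs [0, 4] → best response Y (payoff 4)
Mutual best responses: (A,X), (B,Y) → Nash equilibria.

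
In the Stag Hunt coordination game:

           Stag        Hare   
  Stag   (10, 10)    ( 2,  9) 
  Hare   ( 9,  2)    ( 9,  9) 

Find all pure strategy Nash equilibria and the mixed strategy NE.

Pure NE: (Stag, Stag) and (Hare, Hare); Mixed NE: p = 0.875, q = 0.875

Work:
Check pure NE:
(Stag, Stag): (10, 10) - no unilateral deviation beneficial
(Hare, Hare): (9, 9) - no unilateral deviation beneficial
Mixed NE: P1 plays Stag with p = 0.875, P2 plays Stag with q = 0.875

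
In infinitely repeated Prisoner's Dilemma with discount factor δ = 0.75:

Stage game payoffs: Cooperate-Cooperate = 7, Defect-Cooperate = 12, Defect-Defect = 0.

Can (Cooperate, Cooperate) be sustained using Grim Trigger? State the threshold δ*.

δ* = 0.4167; since δ = 0.75 ≥ 0.4167, cooperation can be sustained

Work:
For Grim Trigger:
Cooperate forever: 7/(1-δ)
Defect then punished: 12 + 0·δ/(1-δ)
Need: 7/(1-δ) ≥ 12 + 0·δ/(1-δ)
Solving: δ ≥ (T-R)/(T-P) = (12-7)/(12-0) = 0.4167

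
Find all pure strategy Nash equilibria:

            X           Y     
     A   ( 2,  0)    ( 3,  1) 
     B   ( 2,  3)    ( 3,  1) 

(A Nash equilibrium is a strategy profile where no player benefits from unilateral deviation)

Nash equilibrium: (A, Y), (B, X)

Work:
Best responses:
  P1 vs X: payoffs [2, 2] → best response A/B (payoff 2)
  P1 vs Y: payoffs [3, 3] → best response A/B (payoff 3)
  P2 vs A: payoffs [0, 1] → best response Y (payoff 1)
  P2 vs B: payoffs [3, 1] → best response X (payoff 3)
Mutual best responses: (A,Y), (B,X) → Nash equilibria.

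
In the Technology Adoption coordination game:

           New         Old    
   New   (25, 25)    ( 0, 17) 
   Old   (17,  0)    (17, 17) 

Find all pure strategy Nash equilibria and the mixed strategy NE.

Pure NE: (New, New) and (Old, Old); Mixed NE: p = 0.68, q = 0.68

Work:
Check pure NE:
(New, New): (25, 25) - no unilateral deviation beneficial
(Old, Old): (17, 17) - no unilateral deviation beneficial
Mixed NE: P1 plays New with p = 0.68, P2 plays New with q = 0.68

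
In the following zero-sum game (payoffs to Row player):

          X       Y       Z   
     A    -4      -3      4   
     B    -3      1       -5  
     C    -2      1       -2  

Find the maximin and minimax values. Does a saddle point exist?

Maximin = -2, Minimax = -2, Saddle: True

Work:
Row minimums: [-4, -5, -2] → maximin = -2
Column maximums: [-2, 1, 4] → minimax = -2
Saddle point exists! Game value = -2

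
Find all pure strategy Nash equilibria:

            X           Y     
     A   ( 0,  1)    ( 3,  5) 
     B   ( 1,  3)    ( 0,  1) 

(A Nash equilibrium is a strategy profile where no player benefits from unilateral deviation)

Nash equilibrium: (A, Y), (B, X)

Work:
Best responses:
  P1 vs X: payoffs [0, 1] → best response B (payoff 1)
  P1 vs Y: payoffs [3, 0] → best response A (payoff 3)
  P2 vs A: payoffs [1, 5] → best response Y (payoff 5)
  P2 vs B: payoffs [3, 1] → best response X (payoff 3)
Mutual best responses: (A,Y), (B,X) → Nash equilibria.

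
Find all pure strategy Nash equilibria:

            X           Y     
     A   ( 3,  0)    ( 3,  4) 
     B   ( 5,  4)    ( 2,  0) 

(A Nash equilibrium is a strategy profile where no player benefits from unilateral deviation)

Nash equilibrium: (A, Y), (B, X)

Work:
Best responses:
  P1 vs X: payoffs [3, 5] → best response B (payoff 5)
  P1 vs Y: payoffs [3, 2] → best response A (payoff 3)
  P2 vs A: payoffs [0, 4] → best response Y (payoff 4)
  P2 vs B: payoffs [4, 0] → best response X (payoff 4)
Mutual best responses: (A,Y), (B,X) → Nash equilibria.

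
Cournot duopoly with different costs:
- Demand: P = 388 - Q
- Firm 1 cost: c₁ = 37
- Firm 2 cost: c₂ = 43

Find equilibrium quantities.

q₁* = 119.0, q₂* = 113.0

Work:
Reaction: q₁ = (388 - 37 - q₂)/2
Reaction: q₂ = (388 - 43 - q₁)/2
Solve simultaneously:
q₁* = (388 - 2×37 + 43)/3 = 119.0
q₂* = (388 - 2×43 + 37)/3 = 113.0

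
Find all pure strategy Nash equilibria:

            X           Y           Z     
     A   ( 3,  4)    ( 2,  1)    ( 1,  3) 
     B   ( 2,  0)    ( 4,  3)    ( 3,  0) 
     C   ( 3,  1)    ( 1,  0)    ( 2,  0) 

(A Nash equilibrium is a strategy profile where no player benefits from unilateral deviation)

Nash equilibrium: (A, X), (B, Y), (C, X)

Work:
Best responses:
  P1 vs X: payoffs [3, 2, 3] → best response A/C (payoff 3)
  P1 vs Y: payoffs [2, 4, 1] → best response B (payoff 4)
  P1 vs Z: payoffs [1, 3, 2] → best response B (payoff 3)
  P2 vs A: payoffs [4, 1, 3] → best response X (payoff 4)
  P2 vs B: payoffs [0, 3, 0] → best response Y (payoff 3)
  P2 vs C: payoffs [1, 0, 0] → best response X (payoff 1)
Mutual best responses: (A,X), (B,Y), (C,X) → Nash equilibria.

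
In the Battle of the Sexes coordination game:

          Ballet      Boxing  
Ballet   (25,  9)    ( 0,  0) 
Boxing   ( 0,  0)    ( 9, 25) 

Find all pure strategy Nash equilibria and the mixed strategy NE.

Pure NE: (Ballet, Ballet) and (Boxing, Boxing); Mixed NE: p = 0.7353, q = 0.2647

Work:
Check pure NE:
(Ballet, Ballet): (25, 9) - no unilateral deviation beneficial
(Boxing, Boxing): (9, 25) - no unilateral deviation beneficial
Mixed NE: P1 plays Ballet with p = 0.7353, P2 plays Ballet with q = 0.2647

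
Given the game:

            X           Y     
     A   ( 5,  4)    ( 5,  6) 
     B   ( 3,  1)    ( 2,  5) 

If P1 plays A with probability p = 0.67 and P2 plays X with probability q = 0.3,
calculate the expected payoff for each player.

E[P1] = 4.109, E[P2] = 4.872

Work:
E[P1] = p·q·π₁(A,X) + p·(1-q)·π₁(A,Y) + (1-p)·q·π₁(B,X) + (1-p)·(1-q)·π₁(B,Y)
= 0.67·0.3·5 + 0.67·0.7·5 + 0.33·0.3·3 + 0.33·0.7·2
= 4.109

E[P2] = 4.872 (similar calculation)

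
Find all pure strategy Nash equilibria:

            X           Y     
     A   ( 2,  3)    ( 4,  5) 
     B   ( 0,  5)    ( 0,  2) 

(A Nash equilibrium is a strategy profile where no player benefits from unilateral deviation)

Nash equilibrium: (A, Y)

Work:
Best responses:
  P1 vs X: payoffs [2, 0] → best response A (payoff 2)
  P1 vs Y: payoffs [4, 0] → best response A (payoff 4)
  P2 vs A: payoffs [3, 5] → best response Y (payoff 5)
  P2 vs B: payoffs [5, 2] → best response X (payoff 5)
Mutual best responses: (A,Y) → Nash equilibria.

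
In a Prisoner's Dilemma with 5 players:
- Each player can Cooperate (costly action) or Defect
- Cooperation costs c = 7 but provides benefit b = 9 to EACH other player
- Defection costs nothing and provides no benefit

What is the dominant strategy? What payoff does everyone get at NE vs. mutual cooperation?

Dominant: Defect; NE payoff = 0; Coop payoff = 29

Work:
Defect dominates (saves cost c = 7, benefit to others is external)
NE: All defect → everyone gets 0
If all cooperate: each receives (4)×9 - 7 = 29
Social dilemma: 29 > 0 but NE gives 0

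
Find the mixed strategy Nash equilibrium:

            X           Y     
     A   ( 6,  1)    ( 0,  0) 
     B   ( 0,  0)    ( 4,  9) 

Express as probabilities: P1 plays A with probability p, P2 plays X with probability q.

p = 0.9, q = 0.4

Work:
Find probabilities that make opponent indifferent:
P2 chooses q to make P1 indifferent between A and B
P1 chooses p to make P2 indifferent between X and Y
Mixed NE: P1 plays (A: 0.9, B: 0.1), P2 plays (X: 0.4, Y: 0.6)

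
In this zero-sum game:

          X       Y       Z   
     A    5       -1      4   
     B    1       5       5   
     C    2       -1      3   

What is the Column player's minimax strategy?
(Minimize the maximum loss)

Column should play X or Y or Z (all achieve the minimum), value = 5

Work:
Column player minimizes Row's maximum payoff:
Column X: max payoff to Row = 5
Column Y: max payoff to Row = 5
Column Z: max payoff to Row = 5
Minimum is 5, achieved by columns X, Y, Z (tied).
Each of X or Y or Z is a minimax strategy.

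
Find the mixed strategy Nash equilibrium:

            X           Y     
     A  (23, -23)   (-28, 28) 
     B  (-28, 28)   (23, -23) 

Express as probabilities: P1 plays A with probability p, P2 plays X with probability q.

p = 0.5, q = 0.5

Work:
Find probabilities that make opponent indifferent:
P2 chooses q to make P1 indifferent between A and B
P1 chooses p to make P2 indifferent between X and Y
Mixed NE: P1 plays (A: 0.5, B: 0.5), P2 plays (X: 0.5, Y: 0.5)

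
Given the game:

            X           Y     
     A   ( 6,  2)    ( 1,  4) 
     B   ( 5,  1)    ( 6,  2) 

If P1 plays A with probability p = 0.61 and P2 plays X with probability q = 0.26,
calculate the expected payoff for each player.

E[P1] = 3.6416, E[P2] = 2.8014

Work:
E[P1] = p·q·π₁(A,X) + p·(1-q)·π₁(A,Y) + (1-p)·q·π₁(B,X) + (1-p)·(1-q)·π₁(B,Y)
= 0.61·0.26·6 + 0.61·0.74·1 + 0.39·0.26·5 + 0.39·0.74·6
= 3.6416

E[P2] = 2.8014 (similar calculation)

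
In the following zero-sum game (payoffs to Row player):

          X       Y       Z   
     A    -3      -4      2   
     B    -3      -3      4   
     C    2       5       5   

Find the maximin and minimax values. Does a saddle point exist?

Maximin = 2, Minimax = 2, Saddle: True

Work:
Row minimums: [-4, -3, 2] → maximin = 2
Column maximums: [2, 5, 5] → minimax = 2
Saddle point exists! Game value = 2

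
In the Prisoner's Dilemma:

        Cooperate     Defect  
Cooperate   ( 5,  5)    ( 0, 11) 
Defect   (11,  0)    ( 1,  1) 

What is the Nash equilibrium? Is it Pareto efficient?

(Defect, Defect) is NE; not Pareto efficient

Work:
Defect dominates Cooperate for both players:
If P2 cooperates: Defect (11) > Cooperate (5)
If P2 defects: Defect (1) > Cooperate (0)
NE: (Defect, Defect) with payoff (1, 1)
But (Cooperate, Cooperate) = (5, 5) Pareto dominates (1, 1)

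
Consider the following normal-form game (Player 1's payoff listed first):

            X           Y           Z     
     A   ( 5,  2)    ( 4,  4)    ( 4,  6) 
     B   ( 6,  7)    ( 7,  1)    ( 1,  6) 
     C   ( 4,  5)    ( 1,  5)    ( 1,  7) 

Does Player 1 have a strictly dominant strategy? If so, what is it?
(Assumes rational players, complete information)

No strictly dominant strategy exists for Player 1

Work:
A strategy strictly dominates another if it gives a strictly higher payoff against every opponent action. Compare each pair of P1's strategies column-by-column:
  A vs B: [5 vs 6, 4 vs 7, 4 vs 1] → A does not strictly dominate B (column X: 5 ≤ 6)
  A vs C: [5 vs 4, 4 vs 1, 4 vs 1] → A strictly dominates C
  B vs A: [6 vs 5, 7 vs 4, 1 vs 4] → B does not strictly dominate A (column Z: 1 ≤ 4)
  B vs C: [6 vs 4, 7 vs 1, 1 vs 1] → B does not strictly dominate C (column Z: 1 ≤ 1)
  C vs A: [4 vs 5, 1 vs 4, 1 vs 4] → C does not strictly dominate A (column X: 4 ≤ 5)
  C vs B: [4 vs 6, 1 vs 7, 1 vs 1] → C does not strictly dominate B (column X: 4 ≤ 6)
No single strategy strictly dominates all others → no strictly dominant strategy.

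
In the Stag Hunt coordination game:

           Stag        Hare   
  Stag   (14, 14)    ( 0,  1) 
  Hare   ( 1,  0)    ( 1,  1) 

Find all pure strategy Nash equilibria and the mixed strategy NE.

Pure NE: (Stag, Stag) and (Hare, Hare); Mixed NE: p = 0.0714, q = 0.0714

Work:
Check pure NE:
(Stag, Stag): (14, 14) - no unilateral deviation beneficial
(Hare, Hare): (1, 1) - no unilateral deviation beneficial
Mixed NE: P1 plays Stag with p = 0.0714, P2 plays Stag with q = 0.0714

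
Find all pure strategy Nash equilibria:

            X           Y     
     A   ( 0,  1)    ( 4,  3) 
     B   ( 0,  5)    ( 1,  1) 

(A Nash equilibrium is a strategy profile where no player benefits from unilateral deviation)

Nash equilibrium: (A, Y), (B, X)

Work:
Best responses:
  P1 vs X: payoffs [0, 0] → best response A/B (payoff 0)
  P1 vs Y: payoffs [4, 1] → best response A (payoff 4)
  P2 vs A: payoffs [1, 3] → best response Y (payoff 3)
  P2 vs B: payoffs [5, 1] → best response X (payoff 5)
Mutual best responses: (A,Y), (B,X) → Nash equilibria.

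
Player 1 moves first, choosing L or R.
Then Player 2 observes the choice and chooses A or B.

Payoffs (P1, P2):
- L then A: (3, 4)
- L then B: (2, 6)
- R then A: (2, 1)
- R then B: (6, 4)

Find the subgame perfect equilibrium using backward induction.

P1 plays R, P2 plays B after L and B after R; Payoff (6, 4)

Work:
Backward induction:
After L: P2 chooses B → P1 gets 2
After R: P2 chooses B → P1 gets 6
P1 chooses R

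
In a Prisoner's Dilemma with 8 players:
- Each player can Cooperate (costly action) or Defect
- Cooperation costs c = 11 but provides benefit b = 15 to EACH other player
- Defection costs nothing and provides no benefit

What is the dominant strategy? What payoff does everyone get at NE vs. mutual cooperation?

Dominant: Defect; NE payoff = 0; Coop payoff = 94

Work:
Defect dominates (saves cost c = 11, benefit to others is external)
NE: All defect → everyone gets 0
If all cooperate: each receives (7)×15 - 11 = 94
Social dilemma: 94 > 0 but NE gives 0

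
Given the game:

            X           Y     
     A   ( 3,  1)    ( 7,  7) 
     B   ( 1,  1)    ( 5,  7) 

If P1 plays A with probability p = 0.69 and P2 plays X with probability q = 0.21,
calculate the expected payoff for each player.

E[P1] = 5.54, E[P2] = 5.74

Work:
E[P1] = p·q·π₁(A,X) + p·(1-q)·π₁(A,Y) + (1-p)·q·π₁(B,X) + (1-p)·(1-q)·π₁(B,Y)
= 0.69·0.21·3 + 0.69·0.79·7 + 0.31·0.21·1 + 0.31·0.79·5
= 5.54

E[P2] = 5.74 (similar calculation)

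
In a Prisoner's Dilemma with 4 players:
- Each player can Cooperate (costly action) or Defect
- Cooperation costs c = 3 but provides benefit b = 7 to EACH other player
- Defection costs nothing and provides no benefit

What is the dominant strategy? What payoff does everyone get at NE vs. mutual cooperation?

Dominant: Defect; NE payoff = 0; Coop payoff = 18

Work:
Defect dominates (saves cost c = 3, benefit to others is external)
NE: All defect → everyone gets 0
If all cooperate: each receives (3)×7 - 3 = 18
Social dilemma: 18 > 0 but NE gives 0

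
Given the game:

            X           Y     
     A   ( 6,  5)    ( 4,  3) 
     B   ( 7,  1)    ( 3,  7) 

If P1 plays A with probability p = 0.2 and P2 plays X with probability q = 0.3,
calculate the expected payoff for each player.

E[P1] = 4.28, E[P2] = 4.88

Work:
E[P1] = p·q·π₁(A,X) + p·(1-q)·π₁(A,Y) + (1-p)·q·π₁(B,X) + (1-p)·(1-q)·π₁(B,Y)
= 0.2·0.3·6 + 0.2·0.7·4 + 0.8·0.3·7 + 0.8·0.7·3
= 4.28

E[P2] = 4.88 (similar calculation)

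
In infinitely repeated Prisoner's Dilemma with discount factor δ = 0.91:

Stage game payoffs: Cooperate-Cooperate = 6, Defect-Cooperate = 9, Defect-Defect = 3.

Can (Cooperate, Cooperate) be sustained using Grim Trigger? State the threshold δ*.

δ* = 0.5; since δ = 0.91 ≥ 0.5, cooperation can be sustained

Work:
For Grim Trigger:
Cooperate forever: 6/(1-δ)
Defect then punished: 9 + 3·δ/(1-δ)
Need: 6/(1-δ) ≥ 9 + 3·δ/(1-δ)
Solving: δ ≥ (T-R)/(T-P) = (9-6)/(9-3) = 0.5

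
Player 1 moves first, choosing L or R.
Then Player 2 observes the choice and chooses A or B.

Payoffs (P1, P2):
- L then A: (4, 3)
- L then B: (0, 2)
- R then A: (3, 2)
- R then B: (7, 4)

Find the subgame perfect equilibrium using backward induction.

P1 plays R, P2 plays A after L and B after R; Payoff (7, 4)

Work:
Backward induction:
After L: P2 chooses A → P1 gets 4
After R: P2 chooses B → P1 gets 7
P1 chooses R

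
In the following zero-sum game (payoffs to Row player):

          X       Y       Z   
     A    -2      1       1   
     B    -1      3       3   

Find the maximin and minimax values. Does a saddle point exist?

Maximin = -1, Minimax = -1, Saddle: True

Work:
Row minimums: [-2, -1] → maximin = -1
Column maximums: [-1, 3, 3] → minimax = -1
Saddle point exists! Game value = -1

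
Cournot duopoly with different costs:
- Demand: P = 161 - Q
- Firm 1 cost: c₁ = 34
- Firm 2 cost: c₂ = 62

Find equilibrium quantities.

q₁* = 51.67, q₂* = 23.67

Work:
Reaction: q₁ = (161 - 34 - q₂)/2
Reaction: q₂ = (161 - 62 - q₁)/2
Solve simultaneously:
q₁* = (161 - 2×34 + 62)/3 = 51.67
q₂* = (161 - 2×62 + 34)/3 = 23.67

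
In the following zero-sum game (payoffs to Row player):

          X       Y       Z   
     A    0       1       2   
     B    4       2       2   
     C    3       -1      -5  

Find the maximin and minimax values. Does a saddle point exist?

Maximin = 2, Minimax = 2, Saddle: True

Work:
Row minimums: [0, 2, -5] → maximin = 2
Column maximums: [4, 2, 2] → minimax = 2
Saddle point exists! Game value = 2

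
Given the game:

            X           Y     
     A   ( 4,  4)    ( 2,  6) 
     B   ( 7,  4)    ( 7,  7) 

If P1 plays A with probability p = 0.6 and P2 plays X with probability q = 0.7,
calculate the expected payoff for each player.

E[P1] = 4.84, E[P2] = 4.72

Work:
E[P1] = p·q·π₁(A,X) + p·(1-q)·π₁(A,Y) + (1-p)·q·π₁(B,X) + (1-p)·(1-q)·π₁(B,Y)
= 0.6·0.7·4 + 0.6·0.3·2 + 0.4·0.7·7 + 0.4·0.3·7
= 4.84

E[P2] = 4.72 (similar calculation)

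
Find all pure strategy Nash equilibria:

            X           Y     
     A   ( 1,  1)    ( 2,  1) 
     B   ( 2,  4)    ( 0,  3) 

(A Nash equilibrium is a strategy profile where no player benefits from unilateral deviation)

Nash equilibrium: (A, Y), (B, X)

Work:
Best responses:
  P1 vs X: payoffs [1, 2] → best response B (payoff 2)
  P1 vs Y: payoffs [2, 0] → best response A (payoff 2)
  P2 vs A: payoffs [1, 1] → best response X/Y (payoff 1)
  P2 vs B: payoffs [4, 3] → best response X (payoff 4)
Mutual best responses: (A,Y), (B,X) → Nash equilibria.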